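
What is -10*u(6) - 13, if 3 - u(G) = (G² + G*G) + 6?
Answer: 737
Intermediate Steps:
u(G) = -3 - 2*G² (u(G) = 3 - ((G² + G*G) + 6) = 3 - ((G² + G²) + 6) = 3 - (2*G² + 6) = 3 - (6 + 2*G²) = 3 + (-6 - 2*G²) = -3 - 2*G²)
-10*u(6) - 13 = -10*(-3 - 2*6²) - 13 = -10*(-3 - 2*36) - 13 = -10*(-3 - 72) - 13 = -10*(-75) - 13 = 750 - 13 = 737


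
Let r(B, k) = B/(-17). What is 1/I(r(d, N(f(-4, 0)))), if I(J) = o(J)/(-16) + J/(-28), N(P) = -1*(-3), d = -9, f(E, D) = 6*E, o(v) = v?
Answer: -1904/99 ≈ -19.232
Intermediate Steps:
N(P) = 3
r(B, k) = -B/17 (r(B, k) = B*(-1/17) = -B/17)
I(J) = -11*J/112 (I(J) = J/(-16) + J/(-28) = J*(-1/16) + J*(-1/28) = -J/16 - J/28 = -11*J/112)
1/I(r(d, N(f(-4, 0)))) = 1/(-(-11)*(-9)/1904) = 1/(-11/112*9/17) = 1/(-99/1904) = -1904/99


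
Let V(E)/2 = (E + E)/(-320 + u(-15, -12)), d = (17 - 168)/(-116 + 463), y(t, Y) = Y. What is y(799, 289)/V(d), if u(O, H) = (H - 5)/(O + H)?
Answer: 864740309/16308 ≈ 53026.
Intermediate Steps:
u(O, H) = (-5 + H)/(H + O)
d = -151/347 ≈ -0.43516
V(E) = -108*E/8623 (V(E) = 2*((E + E)/(-320 + (-5 - 12)/(-12 - 15))) = 2*((2*E)/(-320 - 17/(-27))) = 2*((2*E)/(-320 - 1/27*(-17))) = 2*((2*E)/(-320 + 17/27)) = 2*((2*E)/(-8623/27)) = 2*((2*E)*(-27/8623)) = 2*(-54*E/8623) = -108*E/8623)
y(799, 289)/V(d) = 289/((-108/8623*(-151/347))) = 289/(16308/2992181) = 289*(2992181/16308) = 864740309/16308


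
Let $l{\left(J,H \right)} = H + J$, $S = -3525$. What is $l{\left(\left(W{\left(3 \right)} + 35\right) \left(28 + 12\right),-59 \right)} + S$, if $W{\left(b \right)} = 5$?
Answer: $-1984$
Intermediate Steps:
$l{\left(\left(W{\left(3 \right)} + 35\right) \left(28 + 12\right),-59 \right)} + S = \left(-59 + \left(5 + 35\right) \left(28 + 12\right)\right) - 3525 = \left(-59 + 40 \cdot 40\right) - 3525 = \left(-59 + 1600\right) - 3525 = 1541 - 3525 = -1984$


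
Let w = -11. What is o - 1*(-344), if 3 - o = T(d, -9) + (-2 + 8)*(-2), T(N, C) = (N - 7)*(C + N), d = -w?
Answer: 351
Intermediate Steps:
d = 11 (d = -1*(-11) = 11)
T(N, C) = (-7 + N)*(C + N)
o = 7 (o = 3 - ((11² - 7*(-9) - 7*11 - 9*11) + (-2 + 8)*(-2)) = 3 - ((121 + 63 - 77 - 99) + 6*(-2)) = 3 - (8 - 12) = 3 - 1*(-4) = 3 + 4 = 7)
o - 1*(-344) = 7 - 1*(-344) = 7 + 344 = 351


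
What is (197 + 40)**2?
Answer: 56169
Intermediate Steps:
(197 + 40)**2 = 237**2 = 56169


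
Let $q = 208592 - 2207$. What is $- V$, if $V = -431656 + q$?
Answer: $225271$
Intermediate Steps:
$q = 206385$ ($q = 208592 - 2207 = 206385$)
$V = -225271$ ($V = -431656 + 206385 = -225271$)
$- V = \left(-1\right) \left(-225271\right) = 225271$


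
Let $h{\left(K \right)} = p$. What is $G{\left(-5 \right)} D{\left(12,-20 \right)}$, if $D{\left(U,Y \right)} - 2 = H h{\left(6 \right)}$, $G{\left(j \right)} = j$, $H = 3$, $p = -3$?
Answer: $35$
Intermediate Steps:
$h{\left(K \right)} = -3$
$D{\left(U,Y \right)} = -7$ ($D{\left(U,Y \right)} = 2 + 3 \left(-3\right) = 2 - 9 = -7$)
$G{\left(-5 \right)} D{\left(12,-20 \right)} = \left(-5\right) \left(-7\right) = 35$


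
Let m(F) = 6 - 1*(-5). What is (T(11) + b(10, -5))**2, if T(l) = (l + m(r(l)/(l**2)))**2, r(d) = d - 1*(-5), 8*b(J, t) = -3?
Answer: 14969161/64 ≈ 2.3389e+5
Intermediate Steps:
b(J, t) = -3/8 (b(J, t) = (1/8)*(-3) = -3/8)
r(d) = 5 + d (r(d) = d + 5 = 5 + d)
m(F) = 11 (m(F) = 6 + 5 = 11)
T(l) = (11 + l)**2 (T(l) = (l + 11)**2 = (11 + l)**2)
(T(11) + b(10, -5))**2 = ((11 + 11)**2 - 3/8)**2 = (22**2 - 3/8)**2 = (484 - 3/8)**2 = (3869/8)**2 = 14969161/64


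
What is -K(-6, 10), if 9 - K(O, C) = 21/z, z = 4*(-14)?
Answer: -75/8 ≈ -9.3750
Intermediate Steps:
z = -56
K(O, C) = 75/8 (K(O, C) = 9 - 21/(-56) = 9 - 21*(-1)/56 = 9 - 1*(-3/8) = 9 + 3/8 = 75/8)
-K(-6, 10) = -1*75/8 = -75/8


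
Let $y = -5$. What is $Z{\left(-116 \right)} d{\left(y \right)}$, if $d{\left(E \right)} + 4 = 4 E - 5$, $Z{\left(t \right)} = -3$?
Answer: $87$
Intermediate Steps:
$d{\left(E \right)} = -9 + 4 E$ ($d{\left(E \right)} = -4 + \left(4 E - 5\right) = -4 + \left(-5 + 4 E\right) = -9 + 4 E$)
$Z{\left(-116 \right)} d{\left(y \right)} = - 3 \left(-9 + 4 \left(-5\right)\right) = - 3 \left(-9 - 20\right) = \left(-3\right) \left(-29\right) = 87$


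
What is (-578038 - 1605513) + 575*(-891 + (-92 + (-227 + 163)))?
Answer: -2785576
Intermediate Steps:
(-578038 - 1605513) + 575*(-891 + (-92 + (-227 + 163))) = -2183551 + 575*(-891 + (-92 - 64)) = -2183551 + 575*(-891 - 156) = -2183551 + 575*(-1047) = -2183551 - 602025 = -2785576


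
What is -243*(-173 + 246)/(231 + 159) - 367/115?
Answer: -145541/2990 ≈ -48.676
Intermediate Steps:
-243*(-173 + 246)/(231 + 159) - 367/115 = -243/(390/73) - 367*1/115 = -243/(390*(1/73)) - 367/115 = -243/390/73 - 367/115 = -243*73/390 - 367/115 = -5913/130 - 367/115 = -145541/2990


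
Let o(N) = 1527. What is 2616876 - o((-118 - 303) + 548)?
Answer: 2615349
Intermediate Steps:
2616876 - o((-118 - 303) + 548) = 2616876 - 1*1527 = 2616876 - 1527 = 2615349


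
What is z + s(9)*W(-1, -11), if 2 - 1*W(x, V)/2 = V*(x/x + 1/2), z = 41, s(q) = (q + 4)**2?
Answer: 6294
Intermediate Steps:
s(q) = (4 + q)**2
W(x, V) = 4 - 3*V (W(x, V) = 4 - 2*V*(x/x + 1/2) = 4 - 2*V*(1 + 1*(1/2)) = 4 - 2*V*(1 + 1/2) = 4 - 2*V*3/2 = 4 - 3*V)
z + s(9)*W(-1, -11) = 41 + (4 + 9)**2*(4 - 3*(-11)) = 41 + 13**2*(4 + 33) = 41 + 169*37 = 41 + 6253 = 6294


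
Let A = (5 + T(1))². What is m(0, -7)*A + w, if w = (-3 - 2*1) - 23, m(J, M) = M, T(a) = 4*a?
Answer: -595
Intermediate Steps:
A = 81 (A = (5 + 4*1)² = (5 + 4)² = 9² = 81)
w = -28 (w = (-3 - 2) - 23 = -5 - 23 = -28)
m(0, -7)*A + w = -7*81 - 28 = -567 - 28 = -595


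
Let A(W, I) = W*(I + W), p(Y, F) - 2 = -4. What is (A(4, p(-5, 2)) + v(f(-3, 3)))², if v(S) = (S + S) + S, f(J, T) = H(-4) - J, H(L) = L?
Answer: 25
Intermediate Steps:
p(Y, F) = -2 (p(Y, F) = 2 - 4 = -2)
f(J, T) = -4 - J
v(S) = 3*S (v(S) = 2*S + S = 3*S)
(A(4, p(-5, 2)) + v(f(-3, 3)))² = (4*(-2 + 4) + 3*(-4 - 1*(-3)))² = (4*2 + 3*(-4 + 3))² = (8 + 3*(-1))² = (8 - 3)² = 5² = 25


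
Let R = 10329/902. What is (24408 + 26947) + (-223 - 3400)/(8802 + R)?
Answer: 37114115479/722703 ≈ 51355.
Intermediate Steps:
R = 939/82 (R = 10329*(1/902) = 939/82 ≈ 11.451)
(24408 + 26947) + (-223 - 3400)/(8802 + R) = (24408 + 26947) + (-223 - 3400)/(8802 + 939/82) = 51355 - 3623/722703/82 = 51355 - 3623*82/722703 = 51355 - 297086/722703 = 37114115479/722703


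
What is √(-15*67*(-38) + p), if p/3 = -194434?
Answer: 6*I*√15142 ≈ 738.32*I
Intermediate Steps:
p = -583302 (p = 3*(-194434) = -583302)
√(-15*67*(-38) + p) = √(-15*67*(-38) - 583302) = √(-1005*(-38) - 583302) = √(38190 - 583302) = √(-545112) = 6*I*√15142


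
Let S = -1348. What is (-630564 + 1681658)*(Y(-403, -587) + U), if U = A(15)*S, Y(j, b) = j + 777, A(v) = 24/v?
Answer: -9369451916/5 ≈ -1.8739e+9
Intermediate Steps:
Y(j, b) = 777 + j
U = -10784/5 (U = (24/15)*(-1348) = (24*(1/15))*(-1348) = (8/5)*(-1348) = -10784/5 ≈ -2156.8)
(-630564 + 1681658)*(Y(-403, -587) + U) = (-630564 + 1681658)*((777 - 403) - 10784/5) = 1051094*(374 - 10784/5) = 1051094*(-8914/5) = -9369451916/5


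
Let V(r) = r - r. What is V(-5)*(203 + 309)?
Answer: 0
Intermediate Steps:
V(r) = 0
V(-5)*(203 + 309) = 0*(203 + 309) = 0*512 = 0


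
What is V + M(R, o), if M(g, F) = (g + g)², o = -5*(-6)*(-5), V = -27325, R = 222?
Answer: 169811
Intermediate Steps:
o = -150 (o = 30*(-5) = -150)
M(g, F) = 4*g² (M(g, F) = (2*g)² = 4*g²)
V + M(R, o) = -27325 + 4*222² = -27325 + 4*49284 = -27325 + 197136 = 169811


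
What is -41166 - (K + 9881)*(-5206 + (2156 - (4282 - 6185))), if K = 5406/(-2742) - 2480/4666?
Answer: 12036618405910/1066181 ≈ 1.1289e+7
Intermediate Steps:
K = -2668713/1066181 (K = 5406*(-1/2742) - 2480*1/4666 = -901/457 - 1240/2333 = -2668713/1066181 ≈ -2.5031)
-41166 - (K + 9881)*(-5206 + (2156 - (4282 - 6185))) = -41166 - (-2668713/1066181 + 9881)*(-5206 + (2156 - (4282 - 6185))) = -41166 - 10532265748*(-5206 + (2156 - 1*(-1903)))/1066181 = -41166 - 10532265748*(-5206 + (2156 + 1903))/1066181 = -41166 - 10532265748*(-5206 + 4059)/1066181 = -41166 - 10532265748*(-1147)/1066181 = -41166 - 1*(-12080508812956/1066181) = -41166 + 12080508812956/1066181 = 12036618405910/1066181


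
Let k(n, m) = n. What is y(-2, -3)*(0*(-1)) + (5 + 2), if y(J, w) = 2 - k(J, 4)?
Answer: 7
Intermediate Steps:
y(J, w) = 2 - J
y(-2, -3)*(0*(-1)) + (5 + 2) = (2 - 1*(-2))*(0*(-1)) + (5 + 2) = (2 + 2)*0 + 7 = 4*0 + 7 = 0 + 7 = 7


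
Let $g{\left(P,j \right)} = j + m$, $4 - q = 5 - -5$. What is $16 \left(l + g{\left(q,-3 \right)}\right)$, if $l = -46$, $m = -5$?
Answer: $-864$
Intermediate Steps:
$q = -6$ ($q = 4 - \left(5 - -5\right) = 4 - \left(5 + 5\right) = 4 - 10 = -6$)
$g{\left(P,j \right)} = -5 + j$ ($g{\left(P,j \right)} = j - 5 = -5 + j$)
$16 \left(l + g{\left(q,-3 \right)}\right) = 16 \left(-46 - 8\right) = 16 \left(-54\right) = -864$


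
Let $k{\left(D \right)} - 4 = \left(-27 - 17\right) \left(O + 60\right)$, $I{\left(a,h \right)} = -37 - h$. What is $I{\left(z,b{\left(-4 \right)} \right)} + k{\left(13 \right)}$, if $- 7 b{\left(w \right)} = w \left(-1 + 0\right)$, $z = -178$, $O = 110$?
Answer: $- \frac{52587}{7} \approx -7512.4$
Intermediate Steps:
$b{\left(w \right)} = \frac{w}{7}$ ($b{\left(w \right)} = - \frac{w \left(-1 + 0\right)}{7} = - \frac{w \left(-1\right)}{7} = - \frac{\left(-1\right) w}{7} = \frac{w}{7}$)
$k{\left(D \right)} = -7476$ ($k{\left(D \right)} = 4 + \left(-27 - 17\right) \left(110 + 60\right) = 4 - 7480 = -7476$)
$I{\left(z,b{\left(-4 \right)} \right)} + k{\left(13 \right)} = \left(-37 - \frac{1}{7} \left(-4\right)\right) - 7476 = \left(-37 - - \frac{4}{7}\right) - 7476 = \left(-37 + \frac{4}{7}\right) - 7476 = - \frac{255}{7} - 7476 = - \frac{52587}{7}$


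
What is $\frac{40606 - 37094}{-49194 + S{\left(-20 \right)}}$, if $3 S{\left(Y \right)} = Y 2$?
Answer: $- \frac{5268}{73811} \approx -0.071371$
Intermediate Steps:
$S{\left(Y \right)} = \frac{2 Y}{3}$ ($S{\left(Y \right)} = \frac{Y 2}{3} = \frac{2 Y}{3}$)
$\frac{40606 - 37094}{-49194 + S{\left(-20 \right)}} = \frac{40606 - 37094}{-49194 + \frac{2}{3} \left(-20\right)} = \frac{3512}{-49194 - \frac{40}{3}} = \frac{3512}{- \frac{147622}{3}} = 3512 \left(- \frac{3}{147622}\right) = - \frac{5268}{73811}$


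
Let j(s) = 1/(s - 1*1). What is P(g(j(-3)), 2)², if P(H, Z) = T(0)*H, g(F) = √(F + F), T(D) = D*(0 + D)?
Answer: 0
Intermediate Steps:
T(D) = D² (T(D) = D*D = D²)
j(s) = 1/(-1 + s) (j(s) = 1/(s - 1) = 1/(-1 + s))
g(F) = √2*√F (g(F) = √(2*F) = √2*√F)
P(H, Z) = 0 (P(H, Z) = 0²*H = 0*H = 0)
P(g(j(-3)), 2)² = 0² = 0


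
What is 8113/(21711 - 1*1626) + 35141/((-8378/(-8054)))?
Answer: 2842318713952/84136065 ≈ 33782.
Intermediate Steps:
8113/(21711 - 1*1626) + 35141/((-8378/(-8054))) = 8113/(21711 - 1626) + 35141/((-8378*(-1/8054))) = 8113/20085 + 35141/(4189/4027) = 8113*(1/20085) + 35141*(4027/4189) = 8113/20085 + 141512807/4189 = 2842318713952/84136065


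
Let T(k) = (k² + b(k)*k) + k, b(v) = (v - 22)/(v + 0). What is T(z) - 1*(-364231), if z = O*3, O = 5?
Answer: 364464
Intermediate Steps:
b(v) = (-22 + v)/v
z = 15 (z = 5*3 = 15)
T(k) = -22 + k² + 2*k (T(k) = (k² + ((-22 + k)/k)*k) + k = (k² + (-22 + k)) + k = (-22 + k + k²) + k = -22 + k² + 2*k)
T(z) - 1*(-364231) = (-22 + 15 + 15*(1 + 15)) - 1*(-364231) = (-22 + 15 + 15*16) + 364231 = (-22 + 15 + 240) + 364231 = 233 + 364231 = 364464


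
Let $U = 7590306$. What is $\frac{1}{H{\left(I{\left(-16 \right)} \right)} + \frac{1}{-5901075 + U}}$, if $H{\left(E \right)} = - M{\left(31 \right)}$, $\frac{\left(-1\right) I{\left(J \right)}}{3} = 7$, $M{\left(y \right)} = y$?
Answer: $- \frac{1689231}{52366160} \approx -0.032258$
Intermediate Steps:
$I{\left(J \right)} = -21$ ($I{\left(J \right)} = \left(-3\right) 7 = -21$)
$H{\left(E \right)} = -31$ ($H{\left(E \right)} = \left(-1\right) 31 = -31$)
$\frac{1}{H{\left(I{\left(-16 \right)} \right)} + \frac{1}{-5901075 + U}} = \frac{1}{-31 + \frac{1}{-5901075 + 7590306}} = \frac{1}{-31 + \frac{1}{1689231}} = \frac{1}{- \frac{52366160}{1689231}} = - \frac{1689231}{52366160}$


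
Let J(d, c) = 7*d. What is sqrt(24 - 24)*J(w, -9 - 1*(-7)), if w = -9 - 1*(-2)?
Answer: 0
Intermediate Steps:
w = -7 (w = -9 + 2 = -7)
sqrt(24 - 24)*J(w, -9 - 1*(-7)) = sqrt(24 - 24)*(7*(-7)) = sqrt(0)*(-49) = 0*(-49) = 0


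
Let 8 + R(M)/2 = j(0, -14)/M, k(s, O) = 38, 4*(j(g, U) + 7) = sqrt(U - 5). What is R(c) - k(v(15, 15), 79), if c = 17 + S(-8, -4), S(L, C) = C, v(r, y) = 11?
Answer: -716/13 + I*sqrt(19)/26 ≈ -55.077 + 0.16765*I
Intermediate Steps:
j(g, U) = -7 + sqrt(-5 + U)/4 (j(g, U) = -7 + sqrt(U - 5)/4 = -7 + sqrt(-5 + U)/4)
c = 13 (c = 17 - 4 = 13)
R(M) = -16 + 2*(-7 + I*sqrt(19)/4)/M (R(M) = -16 + 2*((-7 + sqrt(-5 - 14)/4)/M) = -16 + 2*((-7 + sqrt(-19)/4)/M) = -16 + 2*((-7 + (I*sqrt(19))/4)/M) = -16 + 2*((-7 + I*sqrt(19)/4)/M) = -16 + 2*(-7 + I*sqrt(19)/4)/M)
R(c) - k(v(15, 15), 79) = (1/2)*(-28 - 32*13 + I*sqrt(19))/13 - 1*38 = (1/2)*(1/13)*(-28 - 416 + I*sqrt(19)) - 38 = (1/2)*(1/13)*(-444 + I*sqrt(19)) - 38 = (-222/13 + I*sqrt(19)/26) - 38 = -716/13 + I*sqrt(19)/26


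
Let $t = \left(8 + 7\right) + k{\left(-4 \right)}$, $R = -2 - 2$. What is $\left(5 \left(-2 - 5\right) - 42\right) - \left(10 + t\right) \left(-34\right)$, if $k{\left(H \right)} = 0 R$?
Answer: $773$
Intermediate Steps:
$R = -4$
$k{\left(H \right)} = 0$ ($k{\left(H \right)} = 0 \left(-4\right) = 0$)
$t = 15$ ($t = \left(8 + 7\right) + 0 = 15 + 0 = 15$)
$\left(5 \left(-2 - 5\right) - 42\right) - \left(10 + t\right) \left(-34\right) = \left(5 \left(-2 - 5\right) - 42\right) - \left(10 + 15\right) \left(-34\right) = \left(5 \left(-7\right) - 42\right) - 25 \left(-34\right) = \left(-35 - 42\right) - -850 = -77 + 850 = 773$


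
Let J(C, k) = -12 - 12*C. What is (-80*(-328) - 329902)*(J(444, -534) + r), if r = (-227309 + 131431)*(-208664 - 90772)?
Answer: -8717929368291816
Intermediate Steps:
r = 28709324808 (r = -95878*(-299436) = 28709324808)
(-80*(-328) - 329902)*(J(444, -534) + r) = (-80*(-328) - 329902)*((-12 - 12*444) + 28709324808) = (26240 - 329902)*((-12 - 5328) + 28709324808) = -303662*(-5340 + 28709324808) = -303662*28709319468 = -8717929368291816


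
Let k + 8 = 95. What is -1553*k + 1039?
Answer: -134072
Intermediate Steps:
k = 87 (k = -8 + 95 = 87)
-1553*k + 1039 = -1553*87 + 1039 = -135111 + 1039 = -134072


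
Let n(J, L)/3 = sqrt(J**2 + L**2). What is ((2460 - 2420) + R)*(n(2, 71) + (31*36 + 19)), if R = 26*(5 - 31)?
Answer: -721860 - 1908*sqrt(5045) ≈ -8.5738e+5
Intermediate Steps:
R = -676 (R = 26*(-26) = -676)
n(J, L) = 3*sqrt(J**2 + L**2)
((2460 - 2420) + R)*(n(2, 71) + (31*36 + 19)) = ((2460 - 2420) - 676)*(3*sqrt(2**2 + 71**2) + (31*36 + 19)) = (40 - 676)*(3*sqrt(4 + 5041) + (1116 + 19)) = -636*(3*sqrt(5045) + 1135) = -636*(1135 + 3*sqrt(5045)) = -721860 - 1908*sqrt(5045)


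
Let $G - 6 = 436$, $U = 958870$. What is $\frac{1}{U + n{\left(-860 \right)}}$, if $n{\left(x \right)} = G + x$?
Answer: $\frac{1}{958452} \approx 1.0433 \cdot 10^{-6}$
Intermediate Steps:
$G = 442$ ($G = 6 + 436 = 442$)
$n{\left(x \right)} = 442 + x$
$\frac{1}{U + n{\left(-860 \right)}} = \frac{1}{958870 + \left(442 - 860\right)} = \frac{1}{958870 - 418} = \frac{1}{958452}$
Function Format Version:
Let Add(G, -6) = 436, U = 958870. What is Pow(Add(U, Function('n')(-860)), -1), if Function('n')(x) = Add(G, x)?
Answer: Rational(1, 958452) ≈ 1.0433e-6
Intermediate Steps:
G = 442 (G = Add(6, 436) = 442)
Function('n')(x) = Add(442, x)
Pow(Add(U, Function('n')(-860)), -1) = Pow(Add(958870, Add(442, -860)), -1) = Pow(Add(958870, -418), -1) = Pow(958452, -1) = Rational(1, 958452)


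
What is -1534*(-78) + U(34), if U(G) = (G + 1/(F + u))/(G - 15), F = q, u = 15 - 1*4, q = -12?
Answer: 2273421/19 ≈ 1.1965e+5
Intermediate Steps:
u = 11 (u = 15 - 4 = 11)
F = -12
U(G) = (-1 + G)/(-15 + G) (U(G) = (G + 1/(-12 + 11))/(G - 15) = (G + 1/(-1))/(-15 + G) = (G - 1)/(-15 + G) = (-1 + G)/(-15 + G))
-1534*(-78) + U(34) = -1534*(-78) + (1 - 1*34)/(15 - 1*34) = 119652 + (1 - 34)/(15 - 34) = 119652 - 33/(-19) = 119652 - 1/19*(-33) = 119652 + 33/19 = 2273421/19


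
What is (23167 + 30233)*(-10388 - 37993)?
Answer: -2583545400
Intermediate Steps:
(23167 + 30233)*(-10388 - 37993) = 53400*(-48381) = -2583545400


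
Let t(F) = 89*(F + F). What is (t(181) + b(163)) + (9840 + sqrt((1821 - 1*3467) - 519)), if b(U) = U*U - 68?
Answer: 68559 + I*sqrt(2165) ≈ 68559.0 + 46.53*I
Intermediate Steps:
t(F) = 178*F (t(F) = 89*(2*F) = 178*F)
b(U) = -68 + U**2 (b(U) = U**2 - 68 = -68 + U**2)
(t(181) + b(163)) + (9840 + sqrt((1821 - 1*3467) - 519)) = (178*181 + (-68 + 163**2)) + (9840 + sqrt((1821 - 1*3467) - 519)) = (32218 + (-68 + 26569)) + (9840 + sqrt((1821 - 3467) - 519)) = (32218 + 26501) + (9840 + sqrt(-1646 - 519)) = 58719 + (9840 + sqrt(-2165)) = 58719 + (9840 + I*sqrt(2165)) = 68559 + I*sqrt(2165)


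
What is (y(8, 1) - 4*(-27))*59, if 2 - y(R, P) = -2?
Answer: 6608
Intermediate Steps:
y(R, P) = 4 (y(R, P) = 2 - 1*(-2) = 2 + 2 = 4)
(y(8, 1) - 4*(-27))*59 = (4 - 4*(-27))*59 = (4 + 108)*59 = 112*59 = 6608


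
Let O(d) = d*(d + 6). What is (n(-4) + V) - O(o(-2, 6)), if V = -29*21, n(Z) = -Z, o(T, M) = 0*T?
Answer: -605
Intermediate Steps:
o(T, M) = 0
V = -609
O(d) = d*(6 + d)
(n(-4) + V) - O(o(-2, 6)) = (-1*(-4) - 609) - 0*(6 + 0) = (4 - 609) - 0*6 = -605 - 1*0 = -605 + 0 = -605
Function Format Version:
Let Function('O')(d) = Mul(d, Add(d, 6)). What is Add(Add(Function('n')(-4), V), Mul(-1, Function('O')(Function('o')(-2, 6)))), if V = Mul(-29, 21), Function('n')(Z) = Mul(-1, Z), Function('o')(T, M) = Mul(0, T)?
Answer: -605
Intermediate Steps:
Function('o')(T, M) = 0
V = -609
Function('O')(d) = Mul(d, Add(6, d))
Add(Add(Function('n')(-4), V), Mul(-1, Function('O')(Function('o')(-2, 6)))) = Add(Add(Mul(-1, -4), -609), Mul(-1, Mul(0, Add(6, 0)))) = Add(Add(4, -609), Mul(-1, Mul(0, 6))) = Add(-605, Mul(-1, 0)) = Add(-605, 0) = -605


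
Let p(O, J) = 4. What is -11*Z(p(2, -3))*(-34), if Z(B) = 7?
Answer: 2618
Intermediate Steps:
-11*Z(p(2, -3))*(-34) = -11*7*(-34) = -77*(-34) = 2618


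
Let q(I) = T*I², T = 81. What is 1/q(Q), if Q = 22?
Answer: 1/39204 ≈ 2.5508e-5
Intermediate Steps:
q(I) = 81*I²
1/q(Q) = 1/(81*22²) = 1/(81*484) = 1/39204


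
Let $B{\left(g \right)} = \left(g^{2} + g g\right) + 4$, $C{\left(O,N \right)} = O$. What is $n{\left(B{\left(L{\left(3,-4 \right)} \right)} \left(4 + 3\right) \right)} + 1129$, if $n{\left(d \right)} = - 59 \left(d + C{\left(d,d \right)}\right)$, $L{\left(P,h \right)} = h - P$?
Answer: $-83123$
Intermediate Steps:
$B{\left(g \right)} = 4 + 2 g^{2}$ ($B{\left(g \right)} = \left(g^{2} + g^{2}\right) + 4 = 2 g^{2} + 4 = 4 + 2 g^{2}$)
$n{\left(d \right)} = - 118 d$ ($n{\left(d \right)} = - 59 \left(d + d\right) = - 59 \cdot 2 d = - 118 d$)
$n{\left(B{\left(L{\left(3,-4 \right)} \right)} \left(4 + 3\right) \right)} + 1129 = - 118 \left(4 + 2 \left(-4 - 3\right)^{2}\right) \left(4 + 3\right) + 1129 = - 118 \left(4 + 2 \left(-4 - 3\right)^{2}\right) 7 + 1129 = - 118 \left(4 + 2 \left(-7\right)^{2}\right) 7 + 1129 = - 118 \left(4 + 2 \cdot 49\right) 7 + 1129 = - 118 \left(4 + 98\right) 7 + 1129 = - 118 \cdot 102 \cdot 7 + 1129 = \left(-118\right) 714 + 1129 = -84252 + 1129 = -83123$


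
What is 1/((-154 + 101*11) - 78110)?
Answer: -1/77153 ≈ -1.2961e-5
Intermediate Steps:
1/((-154 + 101*11) - 78110) = 1/((-154 + 1111) - 78110) = 1/(957 - 78110) = 1/(-77153) = -1/77153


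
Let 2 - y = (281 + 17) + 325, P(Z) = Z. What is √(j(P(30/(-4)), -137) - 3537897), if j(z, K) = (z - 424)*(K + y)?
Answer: 2*I*√802705 ≈ 1791.9*I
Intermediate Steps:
y = -621 (y = 2 - ((281 + 17) + 325) = 2 - (298 + 325) = 2 - 1*623 = 2 - 623 = -621)
j(z, K) = (-621 + K)*(-424 + z) (j(z, K) = (z - 424)*(K - 621) = (-424 + z)*(-621 + K) = (-621 + K)*(-424 + z))
√(j(P(30/(-4)), -137) - 3537897) = √((263304 - 18630/(-4) - 424*(-137) - 4110/(-4)) - 3537897) = √((263304 - 18630*(-1)/4 + 58088 - 4110*(-1)/4) - 3537897) = √((263304 - 621*(-15/2) + 58088 - 137*(-15/2)) - 3537897) = √((263304 + 9315/2 + 58088 + 2055/2) - 3537897) = √(327077 - 3537897) = √(-3210820) = 2*I*√802705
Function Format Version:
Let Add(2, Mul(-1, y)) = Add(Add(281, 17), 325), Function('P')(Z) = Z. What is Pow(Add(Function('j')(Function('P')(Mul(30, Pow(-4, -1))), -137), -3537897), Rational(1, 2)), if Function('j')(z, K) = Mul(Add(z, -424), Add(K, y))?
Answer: Mul(2, I, Pow(802705, Rational(1, 2))) ≈ Mul(1791.9, I)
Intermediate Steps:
y = -621 (y = Add(2, Mul(-1, Add(Add(281, 17), 325))) = Add(2, Mul(-1, Add(298, 325))) = Add(2, Mul(-1, 623)) = Add(2, -623) = -621)
Function('j')(z, K) = Mul(Add(-621, K), Add(-424, z)) (Function('j')(z, K) = Mul(Add(z, -424), Add(K, -621)) = Mul(Add(-424, z), Add(-621, K)) = Mul(Add(-621, K), Add(-424, z)))
Pow(Add(Function('j')(Function('P')(Mul(30, Pow(-4, -1))), -137), -3537897), Rational(1, 2)) = Pow(Add(Add(263304, Mul(-621, Mul(30, Pow(-4, -1))), Mul(-424, -137), Mul(-137, Mul(30, Pow(-4, -1)))), -3537897), Rational(1, 2)) = Pow(Add(Add(263304, Mul(-621, Mul(30, Rational(-1, 4))), 58088, Mul(-137, Mul(30, Rational(-1, 4)))), -3537897), Rational(1, 2)) = Pow(Add(Add(263304, Mul(-621, Rational(-15, 2)), 58088, Mul(-137, Rational(-15, 2))), -3537897), Rational(1, 2)) = Pow(Add(Add(263304, Rational(9315, 2), 58088, Rational(2055, 2)), -3537897), Rational(1, 2)) = Pow(Add(327077, -3537897), Rational(1, 2)) = Pow(-3210820, Rational(1, 2)) = Mul(2, I, Pow(802705, Rational(1, 2)))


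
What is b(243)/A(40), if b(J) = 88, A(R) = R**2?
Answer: 11/200 ≈ 0.055000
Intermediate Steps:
b(243)/A(40) = 88/(40**2) = 88/1600 = 88*(1/1600) = 11/200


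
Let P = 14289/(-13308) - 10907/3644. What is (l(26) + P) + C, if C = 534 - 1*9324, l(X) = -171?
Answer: -9057398078/1010299 ≈ -8965.1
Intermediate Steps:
C = -8790 (C = 534 - 9324 = -8790)
P = -4108739/1010299 (P = 14289*(-1/13308) - 10907*1/3644 = -4763/4436 - 10907/3644 = -4108739/1010299 ≈ -4.0669)
(l(26) + P) + C = (-171 - 4108739/1010299) - 8790 = -176869868/1010299 - 8790 = -9057398078/1010299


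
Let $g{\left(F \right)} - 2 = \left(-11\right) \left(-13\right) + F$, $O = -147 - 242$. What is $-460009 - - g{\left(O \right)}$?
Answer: $-460253$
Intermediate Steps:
$O = -389$
$g{\left(F \right)} = 145 + F$ ($g{\left(F \right)} = 2 + \left(\left(-11\right) \left(-13\right) + F\right) = 2 + \left(143 + F\right) = 145 + F$)
$-460009 - - g{\left(O \right)} = -460009 - - (145 - 389) = -460009 - \left(-1\right) \left(-244\right) = -460009 - 244 = -460253$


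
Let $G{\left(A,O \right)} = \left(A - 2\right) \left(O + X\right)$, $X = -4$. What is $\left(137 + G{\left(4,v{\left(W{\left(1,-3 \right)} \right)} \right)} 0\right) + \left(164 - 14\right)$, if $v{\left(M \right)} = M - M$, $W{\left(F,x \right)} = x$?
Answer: $287$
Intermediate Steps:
$v{\left(M \right)} = 0$
$G{\left(A,O \right)} = \left(-4 + O\right) \left(-2 + A\right)$ ($G{\left(A,O \right)} = \left(A - 2\right) \left(O - 4\right) = \left(-2 + A\right) \left(-4 + O\right) = \left(-4 + O\right) \left(-2 + A\right)$)
$\left(137 + G{\left(4,v{\left(W{\left(1,-3 \right)} \right)} \right)} 0\right) + \left(164 - 14\right) = \left(137 + \left(8 - 16 - 0 + 4 \cdot 0\right) 0\right) + \left(164 - 14\right) = \left(137 + \left(8 - 16 + 0 + 0\right) 0\right) + \left(164 - 14\right) = \left(137 - 0\right) + 150 = \left(137 + 0\right) + 150 = 137 + 150 = 287$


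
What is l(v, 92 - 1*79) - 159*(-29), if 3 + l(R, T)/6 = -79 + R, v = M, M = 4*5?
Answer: 4239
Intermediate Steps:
M = 20
v = 20
l(R, T) = -492 + 6*R (l(R, T) = -18 + 6*(-79 + R) = -18 + (-474 + 6*R) = -492 + 6*R)
l(v, 92 - 1*79) - 159*(-29) = (-492 + 6*20) - 159*(-29) = (-492 + 120) - 1*(-4611) = -372 + 4611 = 4239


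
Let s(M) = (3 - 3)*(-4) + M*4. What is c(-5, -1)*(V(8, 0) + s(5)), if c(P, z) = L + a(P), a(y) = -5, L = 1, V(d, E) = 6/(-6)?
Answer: -76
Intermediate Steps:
V(d, E) = -1 (V(d, E) = 6*(-⅙) = -1)
s(M) = 4*M (s(M) = 0*(-4) + 4*M = 0 + 4*M = 4*M)
c(P, z) = -4 (c(P, z) = 1 - 5 = -4)
c(-5, -1)*(V(8, 0) + s(5)) = -4*(-1 + 4*5) = -4*(-1 + 20) = -4*19 = -76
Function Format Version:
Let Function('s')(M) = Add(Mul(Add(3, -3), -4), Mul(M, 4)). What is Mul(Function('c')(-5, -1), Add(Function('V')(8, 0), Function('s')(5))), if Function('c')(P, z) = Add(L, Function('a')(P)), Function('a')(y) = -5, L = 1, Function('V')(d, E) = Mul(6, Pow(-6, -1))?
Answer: -76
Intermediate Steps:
Function('V')(d, E) = -1 (Function('V')(d, E) = Mul(6, Rational(-1, 6)) = -1)
Function('s')(M) = Mul(4, M) (Function('s')(M) = Add(Mul(0, -4), Mul(4, M)) = Add(0, Mul(4, M)) = Mul(4, M))
Function('c')(P, z) = -4 (Function('c')(P, z) = Add(1, -5) = -4)
Mul(Function('c')(-5, -1), Add(Function('V')(8, 0), Function('s')(5))) = Mul(-4, Add(-1, Mul(4, 5))) = Mul(-4, Add(-1, 20)) = Mul(-4, 19) = -76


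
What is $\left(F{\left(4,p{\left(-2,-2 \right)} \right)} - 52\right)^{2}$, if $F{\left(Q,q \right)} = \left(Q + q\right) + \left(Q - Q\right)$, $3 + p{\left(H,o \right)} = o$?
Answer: $2809$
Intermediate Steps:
$p{\left(H,o \right)} = -3 + o$
$F{\left(Q,q \right)} = Q + q$ ($F{\left(Q,q \right)} = \left(Q + q\right) + 0 = Q + q$)
$\left(F{\left(4,p{\left(-2,-2 \right)} \right)} - 52\right)^{2} = \left(\left(4 - 5\right) - 52\right)^{2} = \left(-1 - 52\right)^{2} = \left(-53\right)^{2} = 2809$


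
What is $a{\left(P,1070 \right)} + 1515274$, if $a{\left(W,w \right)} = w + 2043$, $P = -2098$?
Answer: $1518387$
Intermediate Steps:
$a{\left(W,w \right)} = 2043 + w$
$a{\left(P,1070 \right)} + 1515274 = \left(2043 + 1070\right) + 1515274 = 3113 + 1515274 = 1518387$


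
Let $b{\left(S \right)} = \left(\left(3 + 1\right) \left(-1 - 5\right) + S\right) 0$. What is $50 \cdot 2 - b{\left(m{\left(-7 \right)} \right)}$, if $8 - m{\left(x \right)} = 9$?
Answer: $100$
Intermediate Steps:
$m{\left(x \right)} = -1$ ($m{\left(x \right)} = 8 - 9 = -1$)
$b{\left(S \right)} = 0$ ($b{\left(S \right)} = \left(4 \left(-6\right) + S\right) 0 = \left(-24 + S\right) 0 = 0$)
$50 \cdot 2 - b{\left(m{\left(-7 \right)} \right)} = 50 \cdot 2 - 0 = 100 + 0 = 100$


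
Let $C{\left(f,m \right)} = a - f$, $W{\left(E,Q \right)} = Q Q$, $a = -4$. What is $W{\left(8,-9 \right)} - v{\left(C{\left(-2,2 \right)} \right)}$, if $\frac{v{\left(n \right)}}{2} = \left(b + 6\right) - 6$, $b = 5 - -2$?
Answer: $67$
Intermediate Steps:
$b = 7$ ($b = 5 + 2 = 7$)
$W{\left(E,Q \right)} = Q^{2}$
$C{\left(f,m \right)} = -4 - f$
$v{\left(n \right)} = 14$ ($v{\left(n \right)} = 2 \left(\left(7 + 6\right) - 6\right) = 2 \left(13 - 6\right) = 2 \cdot 7 = 14$)
$W{\left(8,-9 \right)} - v{\left(C{\left(-2,2 \right)} \right)} = \left(-9\right)^{2} - 14 = 81 - 14 = 67$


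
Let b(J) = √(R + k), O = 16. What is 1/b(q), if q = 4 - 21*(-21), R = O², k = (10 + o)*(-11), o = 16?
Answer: -I*√30/30 ≈ -0.18257*I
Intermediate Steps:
k = -286 (k = (10 + 16)*(-11) = 26*(-11) = -286)
R = 256 (R = 16² = 256)
q = 445 (q = 4 + 441 = 445)
b(J) = I*√30 (b(J) = √(256 - 286) = √(-30) = I*√30)
1/b(q) = 1/(I*√30) = -I*√30/30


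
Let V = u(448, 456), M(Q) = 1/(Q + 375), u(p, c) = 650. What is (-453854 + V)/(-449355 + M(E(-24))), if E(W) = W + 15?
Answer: 165872664/164463929 ≈ 1.0086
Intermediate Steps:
E(W) = 15 + W
M(Q) = 1/(375 + Q)
V = 650
(-453854 + V)/(-449355 + M(E(-24))) = (-453854 + 650)/(-449355 + 1/(375 + (15 - 24))) = -453204/(-449355 + 1/(375 - 9)) = -453204/(-449355 + 1/366) = -453204/(-164463929/366) = -453204*(-366/164463929) = 165872664/164463929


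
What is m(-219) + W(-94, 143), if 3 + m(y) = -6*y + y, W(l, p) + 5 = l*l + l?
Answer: 9829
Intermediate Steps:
W(l, p) = -5 + l + l**2 (W(l, p) = -5 + (l*l + l) = -5 + (l**2 + l) = -5 + (l + l**2) = -5 + l + l**2)
m(y) = -3 - 5*y (m(y) = -3 + (-6*y + y) = -3 - 5*y)
m(-219) + W(-94, 143) = (-3 - 5*(-219)) + (-5 - 94 + (-94)**2) = (-3 + 1095) + (-5 - 94 + 8836) = 1092 + 8737 = 9829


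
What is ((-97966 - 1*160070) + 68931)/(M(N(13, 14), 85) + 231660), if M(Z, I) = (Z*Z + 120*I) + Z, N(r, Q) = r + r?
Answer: -63035/80854 ≈ -0.77962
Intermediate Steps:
N(r, Q) = 2*r
M(Z, I) = Z + Z² + 120*I (M(Z, I) = (Z² + 120*I) + Z = Z + Z² + 120*I)
((-97966 - 1*160070) + 68931)/(M(N(13, 14), 85) + 231660) = ((-97966 - 1*160070) + 68931)/((2*13 + (2*13)² + 120*85) + 231660) = ((-97966 - 160070) + 68931)/((26 + 26² + 10200) + 231660) = (-258036 + 68931)/((26 + 676 + 10200) + 231660) = -189105/(10902 + 231660) = -189105/242562 = -189105*1/242562 = -63035/80854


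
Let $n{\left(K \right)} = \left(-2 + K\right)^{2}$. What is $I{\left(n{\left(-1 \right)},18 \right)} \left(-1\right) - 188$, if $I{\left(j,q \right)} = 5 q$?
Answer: $-278$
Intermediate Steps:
$I{\left(n{\left(-1 \right)},18 \right)} \left(-1\right) - 188 = 5 \cdot 18 \left(-1\right) - 188 = 90 \left(-1\right) - 188 = -90 - 188 = -278$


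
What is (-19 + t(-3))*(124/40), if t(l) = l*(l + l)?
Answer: -31/10 ≈ -3.1000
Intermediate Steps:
t(l) = 2*l**2 (t(l) = l*(2*l) = 2*l**2)
(-19 + t(-3))*(124/40) = (-19 + 2*(-3)**2)*(124/40) = (-19 + 2*9)*(124*(1/40)) = (-19 + 18)*(31/10) = -1*31/10 = -31/10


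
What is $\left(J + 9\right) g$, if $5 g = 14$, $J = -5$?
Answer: $\frac{56}{5} \approx 11.2$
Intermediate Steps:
$g = \frac{14}{5}$ ($g = \frac{1}{5} \cdot 14 = \frac{14}{5} \approx 2.8$)
$\left(J + 9\right) g = \left(-5 + 9\right) \frac{14}{5} = 4 \cdot \frac{14}{5} = \frac{56}{5}$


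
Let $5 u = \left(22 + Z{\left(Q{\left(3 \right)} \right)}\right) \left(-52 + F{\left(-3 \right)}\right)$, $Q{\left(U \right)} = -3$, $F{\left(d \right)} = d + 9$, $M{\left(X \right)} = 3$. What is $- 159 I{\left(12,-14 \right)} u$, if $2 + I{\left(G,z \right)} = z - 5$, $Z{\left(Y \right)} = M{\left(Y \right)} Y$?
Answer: $- \frac{1996722}{5} \approx -3.9934 \cdot 10^{5}$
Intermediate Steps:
$F{\left(d \right)} = 9 + d$
$Z{\left(Y \right)} = 3 Y$
$I{\left(G,z \right)} = -7 + z$ ($I{\left(G,z \right)} = -2 + \left(z - 5\right) = -2 + \left(-5 + z\right) = -7 + z$)
$u = - \frac{598}{5}$ ($u = \frac{\left(22 + 3 \left(-3\right)\right) \left(-52 + \left(9 - 3\right)\right)}{5} = \frac{\left(22 - 9\right) \left(-52 + 6\right)}{5} = \frac{13 \left(-46\right)}{5} = \frac{1}{5} \left(-598\right) = - \frac{598}{5} \approx -119.6$)
$- 159 I{\left(12,-14 \right)} u = - 159 \left(-7 - 14\right) \left(- \frac{598}{5}\right) = \left(-159\right) \left(-21\right) \left(- \frac{598}{5}\right) = 3339 \left(- \frac{598}{5}\right) = - \frac{1996722}{5}$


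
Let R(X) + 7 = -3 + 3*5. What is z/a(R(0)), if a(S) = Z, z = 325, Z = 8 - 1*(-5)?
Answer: 25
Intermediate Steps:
Z = 13 (Z = 8 + 5 = 13)
R(X) = 5 (R(X) = -7 + (-3 + 3*5) = -7 + (-3 + 15) = -7 + 12 = 5)
a(S) = 13
z/a(R(0)) = 325/13 = 325*(1/13) = 25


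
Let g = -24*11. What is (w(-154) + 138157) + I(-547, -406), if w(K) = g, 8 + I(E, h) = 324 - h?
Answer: 138615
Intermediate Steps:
I(E, h) = 316 - h (I(E, h) = -8 + (324 - h) = 316 - h)
g = -264
w(K) = -264
(w(-154) + 138157) + I(-547, -406) = (-264 + 138157) + (316 - 1*(-406)) = 137893 + (316 + 406) = 137893 + 722 = 138615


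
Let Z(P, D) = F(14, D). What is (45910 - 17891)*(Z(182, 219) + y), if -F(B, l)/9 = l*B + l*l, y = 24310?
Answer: -12186387727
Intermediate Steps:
F(B, l) = -9*l² - 9*B*l (F(B, l) = -9*(l*B + l*l) = -9*(B*l + l²) = -9*(l² + B*l) = -9*l² - 9*B*l)
Z(P, D) = -9*D*(14 + D)
(45910 - 17891)*(Z(182, 219) + y) = (45910 - 17891)*(-9*219*(14 + 219) + 24310) = 28019*(-9*219*233 + 24310) = 28019*(-459243 + 24310) = 28019*(-434933) = -12186387727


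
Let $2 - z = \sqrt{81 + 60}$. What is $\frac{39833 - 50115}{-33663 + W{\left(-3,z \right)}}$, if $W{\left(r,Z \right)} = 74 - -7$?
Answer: $\frac{5141}{16791} \approx 0.30618$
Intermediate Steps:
$z = 2 - \sqrt{141}$ ($z = 2 - \sqrt{81 + 60} = 2 - \sqrt{141} \approx -9.8743$)
$W{\left(r,Z \right)} = 81$ ($W{\left(r,Z \right)} = 74 + 7 = 81$)
$\frac{39833 - 50115}{-33663 + W{\left(-3,z \right)}} = \frac{39833 - 50115}{-33663 + 81} = - \frac{10282}{-33582} = \left(-10282\right) \left(- \frac{1}{33582}\right) = \frac{5141}{16791}$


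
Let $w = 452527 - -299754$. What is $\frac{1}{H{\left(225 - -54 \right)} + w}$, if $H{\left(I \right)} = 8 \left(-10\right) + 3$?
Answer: $\frac{1}{752204} \approx 1.3294 \cdot 10^{-6}$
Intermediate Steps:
$H{\left(I \right)} = -77$ ($H{\left(I \right)} = -80 + 3 = -77$)
$w = 752281$ ($w = 452527 + 299754 = 752281$)
$\frac{1}{H{\left(225 - -54 \right)} + w} = \frac{1}{-77 + 752281} = \frac{1}{752204}$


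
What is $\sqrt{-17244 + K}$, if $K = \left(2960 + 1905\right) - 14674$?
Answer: $i \sqrt{27053} \approx 164.48 i$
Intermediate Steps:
$K = -9809$ ($K = 4865 - 14674 = -9809$)
$\sqrt{-17244 + K} = \sqrt{-17244 - 9809} = \sqrt{-27053} = i \sqrt{27053}$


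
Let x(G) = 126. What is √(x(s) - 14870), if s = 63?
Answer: 2*I*√3686 ≈ 121.42*I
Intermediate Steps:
√(x(s) - 14870) = √(126 - 14870) = √(-14744) = 2*I*√3686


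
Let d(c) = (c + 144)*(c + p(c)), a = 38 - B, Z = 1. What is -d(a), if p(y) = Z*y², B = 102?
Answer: -322560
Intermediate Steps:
a = -64 (a = 38 - 1*102 = 38 - 102 = -64)
p(y) = y² (p(y) = 1*y² = y²)
d(c) = (144 + c)*(c + c²) (d(c) = (c + 144)*(c + c²) = (144 + c)*(c + c²))
-d(a) = -(-64)*(144 + (-64)² + 145*(-64)) = -(-64)*(144 + 4096 - 9280) = -(-64)*(-5040) = -1*322560 = -322560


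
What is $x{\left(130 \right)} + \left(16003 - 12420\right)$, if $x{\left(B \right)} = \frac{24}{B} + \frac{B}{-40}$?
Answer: $\frac{930783}{260} \approx 3579.9$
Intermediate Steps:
$x{\left(B \right)} = \frac{24}{B} - \frac{B}{40}$ ($x{\left(B \right)} = \frac{24}{B} + B \left(- \frac{1}{40}\right) = \frac{24}{B} - \frac{B}{40}$)
$x{\left(130 \right)} + \left(16003 - 12420\right) = \left(\frac{24}{130} - \frac{13}{4}\right) + \left(16003 - 12420\right) = \left(24 \cdot \frac{1}{130} - \frac{13}{4}\right) + \left(16003 - 12420\right) = \left(\frac{12}{65} - \frac{13}{4}\right) + 3583 = - \frac{797}{260} + 3583 = \frac{930783}{260}$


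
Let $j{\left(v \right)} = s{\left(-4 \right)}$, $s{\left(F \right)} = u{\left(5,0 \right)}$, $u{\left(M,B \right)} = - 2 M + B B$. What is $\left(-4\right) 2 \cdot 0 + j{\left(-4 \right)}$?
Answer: $-10$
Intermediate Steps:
$u{\left(M,B \right)} = B^{2} - 2 M$ ($u{\left(M,B \right)} = - 2 M + B^{2} = B^{2} - 2 M$)
$s{\left(F \right)} = -10$ ($s{\left(F \right)} = 0^{2} - 10 = 0 - 10 = -10$)
$j{\left(v \right)} = -10$
$\left(-4\right) 2 \cdot 0 + j{\left(-4 \right)} = \left(-4\right) 2 \cdot 0 - 10 = \left(-8\right) 0 - 10 = 0 - 10 = -10$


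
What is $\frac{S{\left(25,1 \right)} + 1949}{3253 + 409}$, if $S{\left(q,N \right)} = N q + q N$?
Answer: $\frac{1999}{3662} \approx 0.54588$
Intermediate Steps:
$S{\left(q,N \right)} = 2 N q$ ($S{\left(q,N \right)} = N q + N q = 2 N q$)
$\frac{S{\left(25,1 \right)} + 1949}{3253 + 409} = \frac{2 \cdot 1 \cdot 25 + 1949}{3253 + 409} = \frac{50 + 1949}{3662} = 1999 \cdot \frac{1}{3662} = \frac{1999}{3662}$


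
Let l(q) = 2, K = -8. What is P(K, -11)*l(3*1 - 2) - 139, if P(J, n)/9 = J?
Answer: -283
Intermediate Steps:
P(J, n) = 9*J
P(K, -11)*l(3*1 - 2) - 139 = (9*(-8))*2 - 139 = -72*2 - 139 = -144 - 139 = -283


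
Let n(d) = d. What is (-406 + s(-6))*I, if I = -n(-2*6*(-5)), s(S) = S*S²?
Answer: 37320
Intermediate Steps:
s(S) = S³
I = -60 (I = -(-2*6)*(-5) = -(-12)*(-5) = -1*60 = -60)
(-406 + s(-6))*I = (-406 + (-6)³)*(-60) = (-406 - 216)*(-60) = -622*(-60) = 37320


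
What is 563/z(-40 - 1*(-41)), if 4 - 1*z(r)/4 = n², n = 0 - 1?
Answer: 563/12 ≈ 46.917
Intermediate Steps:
n = -1
z(r) = 12 (z(r) = 16 - 4*(-1)² = 16 - 4*1 = 16 - 4 = 12)
563/z(-40 - 1*(-41)) = 563/12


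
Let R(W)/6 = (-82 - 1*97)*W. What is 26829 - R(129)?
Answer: 165375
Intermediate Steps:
R(W) = -1074*W (R(W) = 6*((-82 - 1*97)*W) = 6*((-82 - 97)*W) = 6*(-179*W) = -1074*W)
26829 - R(129) = 26829 - (-1074)*129 = 26829 - 1*(-138546) = 26829 + 138546 = 165375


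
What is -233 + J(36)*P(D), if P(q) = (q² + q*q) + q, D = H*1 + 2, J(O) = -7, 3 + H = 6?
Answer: -618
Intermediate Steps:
H = 3 (H = -3 + 6 = 3)
D = 5 (D = 3*1 + 2 = 3 + 2 = 5)
P(q) = q + 2*q² (P(q) = (q² + q²) + q = 2*q² + q = q + 2*q²)
-233 + J(36)*P(D) = -233 - 35*(1 + 2*5) = -233 - 35*(1 + 10) = -233 - 35*11 = -233 - 7*55 = -233 - 385 = -618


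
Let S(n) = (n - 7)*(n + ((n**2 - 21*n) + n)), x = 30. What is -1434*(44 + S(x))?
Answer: -10947156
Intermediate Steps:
S(n) = (-7 + n)*(n**2 - 19*n) (S(n) = (-7 + n)*(n + (n**2 - 20*n)) = (-7 + n)*(n**2 - 19*n))
-1434*(44 + S(x)) = -1434*(44 + 30*(133 + 30**2 - 26*30)) = -1434*(44 + 30*(133 + 900 - 780)) = -1434*(44 + 30*253) = -1434*(44 + 7590) = -1434*7634 = -10947156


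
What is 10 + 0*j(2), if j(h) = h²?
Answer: 10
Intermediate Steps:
10 + 0*j(2) = 10 + 0*2² = 10 + 0*4 = 10 + 0 = 10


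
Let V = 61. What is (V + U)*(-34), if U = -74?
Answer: 442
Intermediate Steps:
(V + U)*(-34) = (61 - 74)*(-34) = -13*(-34) = 442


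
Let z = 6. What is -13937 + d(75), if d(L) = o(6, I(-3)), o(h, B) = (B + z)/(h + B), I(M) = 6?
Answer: -13936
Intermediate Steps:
o(h, B) = (6 + B)/(B + h) (o(h, B) = (B + 6)/(h + B) = (6 + B)/(B + h))
d(L) = 1 (d(L) = (6 + 6)/(6 + 6) = 12/12 = (1/12)*12 = 1)
-13937 + d(75) = -13937 + 1 = -13936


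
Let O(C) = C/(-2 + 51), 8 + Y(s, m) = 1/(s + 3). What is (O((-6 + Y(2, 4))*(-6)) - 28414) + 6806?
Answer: -5293546/245 ≈ -21606.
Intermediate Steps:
Y(s, m) = -8 + 1/(3 + s) (Y(s, m) = -8 + 1/(s + 3) = -8 + 1/(3 + s))
O(C) = C/49
(O((-6 + Y(2, 4))*(-6)) - 28414) + 6806 = (((-6 + (-23 - 8*2)/(3 + 2))*(-6))/49 - 28414) + 6806 = (((-6 + (-23 - 16)/5)*(-6))/49 - 28414) + 6806 = (((-6 + (1/5)*(-39))*(-6))/49 - 28414) + 6806 = (((-6 - 39/5)*(-6))/49 - 28414) + 6806 = ((-69/5*(-6))/49 - 28414) + 6806 = ((1/49)*(414/5) - 28414) + 6806 = (414/245 - 28414) + 6806 = -6961016/245 + 6806 = -5293546/245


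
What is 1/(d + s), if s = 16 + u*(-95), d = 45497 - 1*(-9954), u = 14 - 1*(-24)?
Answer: 1/51857 ≈ 1.9284e-5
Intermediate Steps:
u = 38 (u = 14 + 24 = 38)
d = 55451 (d = 45497 + 9954 = 55451)
s = -3594 (s = 16 + 38*(-95) = 16 - 3610 = -3594)
1/(d + s) = 1/(55451 - 3594) = 1/51857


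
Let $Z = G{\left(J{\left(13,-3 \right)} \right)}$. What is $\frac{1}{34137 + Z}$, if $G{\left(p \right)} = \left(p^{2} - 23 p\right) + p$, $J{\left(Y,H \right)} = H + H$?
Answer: $\frac{1}{34305} \approx 2.915 \cdot 10^{-5}$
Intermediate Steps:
$J{\left(Y,H \right)} = 2 H$
$G{\left(p \right)} = p^{2} - 22 p$
$Z = 168$ ($Z = 2 \left(-3\right) \left(-22 + 2 \left(-3\right)\right) = - 6 \left(-22 - 6\right) = \left(-6\right) \left(-28\right) = 168$)
$\frac{1}{34137 + Z} = \frac{1}{34137 + 168} = \frac{1}{34305}$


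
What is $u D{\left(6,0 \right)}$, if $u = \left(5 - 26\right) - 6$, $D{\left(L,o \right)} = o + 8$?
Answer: $-216$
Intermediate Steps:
$D{\left(L,o \right)} = 8 + o$
$u = -27$ ($u = -21 - 6 = -27$)
$u D{\left(6,0 \right)} = - 27 \left(8 + 0\right) = \left(-27\right) 8 = -216$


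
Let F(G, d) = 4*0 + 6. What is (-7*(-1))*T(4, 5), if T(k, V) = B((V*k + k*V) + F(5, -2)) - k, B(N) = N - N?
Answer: -28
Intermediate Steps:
F(G, d) = 6 (F(G, d) = 0 + 6 = 6)
B(N) = 0
T(k, V) = -k (T(k, V) = 0 - k = -k)
(-7*(-1))*T(4, 5) = (-7*(-1))*(-1*4) = 7*(-4) = -28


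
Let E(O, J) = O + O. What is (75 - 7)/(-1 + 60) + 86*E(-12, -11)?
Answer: -121708/59 ≈ -2062.8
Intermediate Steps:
E(O, J) = 2*O
(75 - 7)/(-1 + 60) + 86*E(-12, -11) = (75 - 7)/(-1 + 60) + 86*(2*(-12)) = 68/59 + 86*(-24) = 68*(1/59) - 2064 = 68/59 - 2064 = -121708/59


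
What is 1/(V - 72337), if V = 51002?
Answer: -1/21335 ≈ -4.6871e-5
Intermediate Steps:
1/(V - 72337) = 1/(51002 - 72337) = 1/(-21335) = -1/21335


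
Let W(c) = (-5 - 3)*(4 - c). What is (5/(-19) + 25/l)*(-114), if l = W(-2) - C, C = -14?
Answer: 1935/17 ≈ 113.82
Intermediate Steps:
W(c) = -32 + 8*c (W(c) = -8*(4 - c) = -32 + 8*c)
l = -34 (l = (-32 + 8*(-2)) - 1*(-14) = (-32 - 16) + 14 = -48 + 14 = -34)
(5/(-19) + 25/l)*(-114) = (5/(-19) + 25/(-34))*(-114) = (5*(-1/19) + 25*(-1/34))*(-114) = (-5/19 - 25/34)*(-114) = -645/646*(-114) = 1935/17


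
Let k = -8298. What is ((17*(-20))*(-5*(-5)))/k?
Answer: 4250/4149 ≈ 1.0243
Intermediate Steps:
((17*(-20))*(-5*(-5)))/k = ((17*(-20))*(-5*(-5)))/(-8298) = -340*25*(-1/8298) = -8500*(-1/8298) = 4250/4149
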